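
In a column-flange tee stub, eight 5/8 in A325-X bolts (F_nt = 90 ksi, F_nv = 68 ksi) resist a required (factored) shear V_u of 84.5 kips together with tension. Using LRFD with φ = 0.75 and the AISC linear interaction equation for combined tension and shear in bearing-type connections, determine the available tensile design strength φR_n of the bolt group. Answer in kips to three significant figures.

A_b = π·0.625²/4 = 0.3068 in²; f_rv = 84.5 / (8 × 0.3068) = 34.43 ksi.
F'_nt = 1.3 F_nt − (F_nt / φF_nv) f_rv = 1.3·90 − (90/(0.75·68))·34.43 = 56.24 ksi, capped at F_nt → F'_nt = 56.24 ksi.
R_n = F'_nt · A_b · n = 56.24 × 0.3068 × 8 = 138 kips.
Design strength φR_n = 0.75 × 138 = 104 kips.

104 kips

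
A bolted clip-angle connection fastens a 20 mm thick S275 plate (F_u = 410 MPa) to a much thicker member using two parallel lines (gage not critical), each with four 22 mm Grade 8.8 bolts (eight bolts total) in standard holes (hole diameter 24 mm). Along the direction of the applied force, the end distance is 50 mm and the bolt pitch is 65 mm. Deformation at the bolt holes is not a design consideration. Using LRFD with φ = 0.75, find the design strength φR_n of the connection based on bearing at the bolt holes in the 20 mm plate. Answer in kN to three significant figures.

2970 kN

Per bolt r_n = 1.5 l_c t F_u ≤ 3.0 d t F_u; upper limit = 3.0 × 22 × 20 × 410 / 1000 = 541.2 kN.
Edge bolt: l_c = 50 − 24/2 = 38 mm → 1.5 × 38 × 20 × 410 / 1000 = 467.4 → r_n = 467.4 kN.
Interior bolts: l_c = 65 − 24 = 41 mm → 1.5 × 41 × 20 × 410 / 1000 = 504.3 → r_n = 504.3 kN.
R_n = 2 × 467.4 + 6 × 504.3 = 3961 kN.
Design strength φR_n = 0.75 × 3961 = 2970 kN.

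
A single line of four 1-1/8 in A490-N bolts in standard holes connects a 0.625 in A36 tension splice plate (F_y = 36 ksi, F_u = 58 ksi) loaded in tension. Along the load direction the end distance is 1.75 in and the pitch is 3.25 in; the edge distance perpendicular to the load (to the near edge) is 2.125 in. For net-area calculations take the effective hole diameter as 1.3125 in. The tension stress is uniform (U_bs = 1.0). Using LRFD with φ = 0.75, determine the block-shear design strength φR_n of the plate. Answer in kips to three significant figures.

153 kips

Shear plane L_v = 1.75 + 3·3.25 = 11.5 in; A_gv = 11.5 × 0.625 = 7.188 in².
A_nv = (11.5 − 3.5·1.3125) × 0.625 = 4.316 in².
A_nt = (2.125 − 0.5·1.3125) × 0.625 = 0.918 in².
0.6 F_u A_nv = 150.2 kips; 0.6 F_y A_gv = 155.2 kips → shear rupture governs the shear term.
R_n = 150.2 + 1.0 × 58 × 0.918 = 203.5 kips.
Design strength φR_n = 0.75 × 203.5 = 153 kips.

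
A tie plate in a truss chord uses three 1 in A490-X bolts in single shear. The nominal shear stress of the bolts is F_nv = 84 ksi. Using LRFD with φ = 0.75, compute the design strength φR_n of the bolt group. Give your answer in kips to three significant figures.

148 kips

A_b = π × 1² / 4 = 0.7854 in².
R_n = F_nv · A_b · n · n_s = 84 × 0.7854 × 3 × 1 = 197.9 kips.
Design strength φR_n = 0.75 × 197.9 = 148 kips.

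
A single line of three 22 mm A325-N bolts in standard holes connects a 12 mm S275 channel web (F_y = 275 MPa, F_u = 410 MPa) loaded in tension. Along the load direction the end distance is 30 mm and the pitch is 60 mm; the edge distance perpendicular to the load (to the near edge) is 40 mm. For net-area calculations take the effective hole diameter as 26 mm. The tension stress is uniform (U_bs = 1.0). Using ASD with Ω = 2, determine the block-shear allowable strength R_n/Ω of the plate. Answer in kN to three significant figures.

192 kN

Shear plane L_v = 30 + 2·60 = 150 mm; A_gv = 150 × 12 = 1800 mm².
A_nv = (150 − 2.5·26) × 12 = 1020 mm².
A_nt = (40 − 0.5·26) × 12 = 324 mm².
0.6 F_u A_nv = 250.9 kN; 0.6 F_y A_gv = 297 kN → shear rupture governs the shear term.
R_n = 250.9 + 1.0 × 410 × 324 / 1000 = 383.8 kN.
Allowable strength R_n/Ω = 383.8 / 2 = 192 kN.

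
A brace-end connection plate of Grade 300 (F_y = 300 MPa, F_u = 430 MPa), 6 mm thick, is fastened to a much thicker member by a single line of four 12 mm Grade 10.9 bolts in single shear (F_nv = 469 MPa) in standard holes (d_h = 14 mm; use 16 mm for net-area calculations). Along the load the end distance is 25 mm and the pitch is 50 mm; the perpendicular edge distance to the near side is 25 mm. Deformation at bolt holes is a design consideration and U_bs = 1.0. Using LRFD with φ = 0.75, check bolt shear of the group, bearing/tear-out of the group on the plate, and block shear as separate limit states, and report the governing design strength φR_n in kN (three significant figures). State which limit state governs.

159 kN (bolt shear governs)

Bolt shear: A_b = π·12²/4 = 113.1 mm²; R_n = 469 × 113.1 × 4 × 1 / 1000 = 212.2 kN → 0.75 × 212.2 = 159 kN.
Bearing: edge l_c = 18, r_n = 55.73 kN; interior l_c = 36, r_n = 74.3 kN; R_n = 55.73 + 3·74.3 = 278.6 kN → 209 kN.
Block shear: A_gv = 1050, A_nv = 714, A_nt = 102 mm²; R_n = min(0.6F_uA_nv, 0.6F_yA_gv) + U_bs·F_u·A_nt = 228.1 kN → 171 kN.
Bolt shear governs: 159 kN.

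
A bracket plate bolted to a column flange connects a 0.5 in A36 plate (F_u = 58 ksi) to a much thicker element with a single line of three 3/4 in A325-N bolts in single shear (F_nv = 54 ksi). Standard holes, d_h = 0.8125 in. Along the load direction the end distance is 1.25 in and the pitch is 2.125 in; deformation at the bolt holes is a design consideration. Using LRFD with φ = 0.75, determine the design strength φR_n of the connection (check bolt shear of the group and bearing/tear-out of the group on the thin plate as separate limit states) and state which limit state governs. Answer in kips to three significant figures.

Bolt shear: A_b = π·0.75²/4 = 0.4418 in²; R_n = 54 × 0.4418 × 3 × 1 = 71.57 kips → 0.75 × 71.57 = 53.7 kips.
Bearing (1.2 l_c t F_u ≤ 2.4 d t F_u): upper limit = 2.4·0.75·0.5·58 = 52.2 kips.
  Edge l_c = 1.25 − 0.8125/2 = 0.8438 → r_n = 29.36 kips; interior l_c = 2.125 − 0.8125 = 1.312 → r_n = 45.67 kips.
  R_n,bearing = 1·29.36 + 2·45.67 = 120.7 kips → 0.75 × 120.7 = 90.5 kips.
Bolt shear governs: 53.7 kips.

53.7 kips (bolt shear governs)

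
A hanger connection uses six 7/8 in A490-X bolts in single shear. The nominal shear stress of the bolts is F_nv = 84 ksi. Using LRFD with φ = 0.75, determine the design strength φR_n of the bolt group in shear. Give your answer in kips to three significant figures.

227 kips

A_b = π × 0.875² / 4 = 0.6013 in².
R_n = F_nv · A_b · n · n_s = 84 × 0.6013 × 6 × 1 = 303.1 kips.
Design strength φR_n = 0.75 × 303.1 = 227 kips.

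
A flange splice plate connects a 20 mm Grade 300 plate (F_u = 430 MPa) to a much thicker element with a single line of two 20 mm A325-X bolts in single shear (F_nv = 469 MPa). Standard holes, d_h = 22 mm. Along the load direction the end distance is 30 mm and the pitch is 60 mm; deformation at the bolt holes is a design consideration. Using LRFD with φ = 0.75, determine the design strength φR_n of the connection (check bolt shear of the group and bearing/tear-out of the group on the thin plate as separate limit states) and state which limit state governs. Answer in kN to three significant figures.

221 kN (bolt shear governs)

Bolt shear: A_b = π·20²/4 = 314.2 mm²; R_n = 469 × 314.2 × 2 × 1 / 1000 = 294.7 kN → 0.75 × 294.7 = 221 kN.
Bearing (1.2 l_c t F_u ≤ 2.4 d t F_u): upper limit = 2.4·20·20·430 / 1000 = 412.8 kN.
  Edge l_c = 30 − 22/2 = 19 → r_n = 196.1 kN; interior l_c = 60 − 22 = 38 → r_n = 392.2 kN.
  R_n,bearing = 1·196.1 + 1·392.2 = 588.2 kN → 0.75 × 588.2 = 441 kN.
Bolt shear governs: 221 kN.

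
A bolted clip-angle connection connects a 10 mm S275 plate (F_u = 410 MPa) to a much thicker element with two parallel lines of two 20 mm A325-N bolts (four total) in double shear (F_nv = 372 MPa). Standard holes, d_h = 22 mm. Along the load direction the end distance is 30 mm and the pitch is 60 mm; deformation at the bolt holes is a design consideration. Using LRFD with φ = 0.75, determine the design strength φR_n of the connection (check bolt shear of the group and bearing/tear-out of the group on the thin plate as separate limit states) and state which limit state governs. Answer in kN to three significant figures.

421 kN (bearing governs)

Bolt shear: A_b = π·20²/4 = 314.2 mm²; R_n = 372 × 314.2 × 4 × 2 / 1000 = 934.9 kN → 0.75 × 934.9 = 701 kN.
Bearing (1.2 l_c t F_u ≤ 2.4 d t F_u): upper limit = 2.4·20·10·410 / 1000 = 196.8 kN.
  Edge l_c = 30 − 22/2 = 19 → r_n = 93.48 kN; interior l_c = 60 − 22 = 38 → r_n = 187 kN.
  R_n,bearing = 2·93.48 + 2·187 = 560.9 kN → 0.75 × 560.9 = 421 kN.
Bearing governs: 421 kN.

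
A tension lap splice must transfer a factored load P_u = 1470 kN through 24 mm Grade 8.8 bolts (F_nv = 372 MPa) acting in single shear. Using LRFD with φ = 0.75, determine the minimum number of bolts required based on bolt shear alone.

12 bolts

A_b = π·24²/4 = 452.4 mm².
Per-bolt design strength φR_n = 0.75 × 372 × 452.4 × 1 / 1000 = 126.2 kN.
n ≥ 1470 / 126.2 = 11.65 → use 12 bolts.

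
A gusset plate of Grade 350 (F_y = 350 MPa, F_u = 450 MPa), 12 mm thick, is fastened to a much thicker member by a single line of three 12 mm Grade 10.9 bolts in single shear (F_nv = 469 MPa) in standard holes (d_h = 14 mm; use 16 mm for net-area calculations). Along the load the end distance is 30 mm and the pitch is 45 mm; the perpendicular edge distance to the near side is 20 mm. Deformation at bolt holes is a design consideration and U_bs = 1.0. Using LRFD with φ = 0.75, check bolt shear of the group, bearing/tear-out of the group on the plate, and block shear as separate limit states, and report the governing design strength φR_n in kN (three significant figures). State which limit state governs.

Bolt shear: A_b = π·12²/4 = 113.1 mm²; R_n = 469 × 113.1 × 3 × 1 / 1000 = 159.1 kN → 0.75 × 159.1 = 119 kN.
Bearing: edge l_c = 23, r_n = 149 kN; interior l_c = 31, r_n = 155.5 kN; R_n = 149 + 2·155.5 = 460.1 kN → 345 kN.
Block shear: A_gv = 1440, A_nv = 960, A_nt = 144 mm²; R_n = min(0.6F_uA_nv, 0.6F_yA_gv) + U_bs·F_u·A_nt = 324 kN → 243 kN.
Bolt shear governs: 119 kN.

119 kN (bolt shear governs)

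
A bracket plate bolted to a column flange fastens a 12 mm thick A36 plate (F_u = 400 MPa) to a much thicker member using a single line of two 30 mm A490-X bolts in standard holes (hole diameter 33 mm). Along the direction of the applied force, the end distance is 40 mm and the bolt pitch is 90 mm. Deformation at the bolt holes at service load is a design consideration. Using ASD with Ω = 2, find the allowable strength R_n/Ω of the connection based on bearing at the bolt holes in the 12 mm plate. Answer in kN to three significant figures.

232 kN

Per bolt r_n = 1.2 l_c t F_u ≤ 2.4 d t F_u; upper limit = 2.4 × 30 × 12 × 400 / 1000 = 345.6 kN.
Edge bolt: l_c = 40 − 33/2 = 23.5 mm → 1.2 × 23.5 × 12 × 400 / 1000 = 135.4 → r_n = 135.4 kN.
Interior bolts: l_c = 90 − 33 = 57 mm → 1.2 × 57 × 12 × 400 / 1000 = 328.3 → r_n = 328.3 kN.
R_n = 1 × 135.4 + 1 × 328.3 = 463.7 kN.
Allowable strength R_n/Ω = 463.7 / 2 = 232 kN.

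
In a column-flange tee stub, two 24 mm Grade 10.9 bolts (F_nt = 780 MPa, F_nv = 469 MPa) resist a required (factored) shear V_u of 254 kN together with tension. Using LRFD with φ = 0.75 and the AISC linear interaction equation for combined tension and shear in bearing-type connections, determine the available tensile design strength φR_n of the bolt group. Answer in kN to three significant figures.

266 kN

A_b = π·24²/4 = 452.4 mm²; f_rv = 254 × 1000 / (2 × 452.4) = 280.7 MPa.
F'_nt = 1.3 F_nt − (F_nt / φF_nv) f_rv = 1.3·780 − (780/(0.75·469))·280.7 = 391.5 MPa, capped at F_nt → F'_nt = 391.5 MPa.
R_n = F'_nt · A_b · n = 391.5 × 452.4 × 2 / 1000 = 354.2 kN.
Design strength φR_n = 0.75 × 354.2 = 266 kN.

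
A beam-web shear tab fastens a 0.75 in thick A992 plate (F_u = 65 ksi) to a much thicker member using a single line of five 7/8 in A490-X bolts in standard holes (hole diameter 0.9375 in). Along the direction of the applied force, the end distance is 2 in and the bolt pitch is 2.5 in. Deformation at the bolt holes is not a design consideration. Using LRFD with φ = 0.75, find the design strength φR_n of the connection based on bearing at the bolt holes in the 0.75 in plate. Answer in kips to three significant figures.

Per bolt r_n = 1.5 l_c t F_u ≤ 3.0 d t F_u; upper limit = 3.0 × 0.875 × 0.75 × 65 = 128 kips.
Edge bolt: l_c = 2 − 0.9375/2 = 1.531 in → 1.5 × 1.531 × 0.75 × 65 = 112 → r_n = 112 kips.
Interior bolts: l_c = 2.5 − 0.9375 = 1.562 in → 1.5 × 1.562 × 0.75 × 65 = 114.3 → r_n = 114.3 kips.
R_n = 1 × 112 + 4 × 114.3 = 569 kips.
Design strength φR_n = 0.75 × 569 = 427 kips.

427 kips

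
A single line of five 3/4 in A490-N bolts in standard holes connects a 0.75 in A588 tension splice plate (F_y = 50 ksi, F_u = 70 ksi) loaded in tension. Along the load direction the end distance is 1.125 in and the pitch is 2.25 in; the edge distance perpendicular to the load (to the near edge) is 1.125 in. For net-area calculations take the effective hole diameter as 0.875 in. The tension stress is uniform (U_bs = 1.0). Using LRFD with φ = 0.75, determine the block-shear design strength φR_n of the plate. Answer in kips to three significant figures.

173 kips

Shear plane L_v = 1.125 + 4·2.25 = 10.12 in; A_gv = 10.12 × 0.75 = 7.594 in².
A_nv = (10.12 − 4.5·0.875) × 0.75 = 4.641 in².
A_nt = (1.125 − 0.5·0.875) × 0.75 = 0.5156 in².
0.6 F_u A_nv = 194.9 kips; 0.6 F_y A_gv = 227.8 kips → shear rupture governs the shear term.
R_n = 194.9 + 1.0 × 70 × 0.5156 = 231 kips.
Design strength φR_n = 0.75 × 231 = 173 kips.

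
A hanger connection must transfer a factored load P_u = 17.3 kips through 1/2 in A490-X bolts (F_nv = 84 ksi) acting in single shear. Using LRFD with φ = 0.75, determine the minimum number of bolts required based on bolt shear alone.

A_b = π·0.5²/4 = 0.1963 in².
Per-bolt design strength φR_n = 0.75 × 84 × 0.1963 × 1 = 12.37 kips.
n ≥ 17.3 / 12.37 = 1.399 → use 2 bolts.

2 bolts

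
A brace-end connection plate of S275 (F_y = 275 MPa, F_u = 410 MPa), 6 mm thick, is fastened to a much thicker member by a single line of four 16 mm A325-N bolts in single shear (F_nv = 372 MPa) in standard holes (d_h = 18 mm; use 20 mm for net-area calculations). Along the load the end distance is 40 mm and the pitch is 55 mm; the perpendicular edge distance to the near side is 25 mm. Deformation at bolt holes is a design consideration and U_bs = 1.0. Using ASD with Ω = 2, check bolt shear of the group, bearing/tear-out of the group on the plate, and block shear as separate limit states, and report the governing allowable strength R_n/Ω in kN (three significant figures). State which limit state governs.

118 kN (block shear governs)

Bolt shear: A_b = π·16²/4 = 201.1 mm²; R_n = 372 × 201.1 × 4 × 1 / 1000 = 299.2 kN → 299.2 / 2 = 150 kN.
Bearing: edge l_c = 31, r_n = 91.51 kN; interior l_c = 37, r_n = 94.46 kN; R_n = 91.51 + 3·94.46 = 374.9 kN → 187 kN.
Block shear: A_gv = 1230, A_nv = 810, A_nt = 90 mm²; R_n = min(0.6F_uA_nv, 0.6F_yA_gv) + U_bs·F_u·A_nt = 236.2 kN → 118 kN.
Block shear governs: 118 kN.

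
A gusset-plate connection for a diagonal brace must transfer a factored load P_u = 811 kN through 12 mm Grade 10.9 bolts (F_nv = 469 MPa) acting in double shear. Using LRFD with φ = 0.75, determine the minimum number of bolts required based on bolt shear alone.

11 bolts

A_b = π·12²/4 = 113.1 mm².
Per-bolt design strength φR_n = 0.75 × 469 × 113.1 × 2 / 1000 = 79.56 kN.
n ≥ 811 / 79.56 = 10.19 → use 11 bolts.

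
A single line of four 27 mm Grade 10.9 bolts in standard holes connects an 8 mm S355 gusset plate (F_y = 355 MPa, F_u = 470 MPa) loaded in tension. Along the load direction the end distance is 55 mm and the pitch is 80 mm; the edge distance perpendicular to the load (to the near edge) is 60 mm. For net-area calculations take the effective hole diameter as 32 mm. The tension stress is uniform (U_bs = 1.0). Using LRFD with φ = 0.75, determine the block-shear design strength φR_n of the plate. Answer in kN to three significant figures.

434 kN

Shear plane L_v = 55 + 3·80 = 295 mm; A_gv = 295 × 8 = 2360 mm².
A_nv = (295 − 3.5·32) × 8 = 1464 mm².
A_nt = (60 − 0.5·32) × 8 = 352 mm².
0.6 F_u A_nv = 412.8 kN; 0.6 F_y A_gv = 502.7 kN → shear rupture governs the shear term.
R_n = 412.8 + 1.0 × 470 × 352 / 1000 = 578.3 kN.
Design strength φR_n = 0.75 × 578.3 = 434 kN.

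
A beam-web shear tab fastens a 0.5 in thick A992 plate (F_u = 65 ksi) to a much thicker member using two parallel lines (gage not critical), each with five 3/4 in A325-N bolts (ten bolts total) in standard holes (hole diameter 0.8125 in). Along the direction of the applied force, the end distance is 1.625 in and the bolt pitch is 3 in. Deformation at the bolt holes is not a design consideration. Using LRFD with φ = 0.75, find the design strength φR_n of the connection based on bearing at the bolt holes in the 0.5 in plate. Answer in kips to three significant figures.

Per bolt r_n = 1.5 l_c t F_u ≤ 3.0 d t F_u; upper limit = 3.0 × 0.75 × 0.5 × 65 = 73.12 kips.
Edge bolt: l_c = 1.625 − 0.8125/2 = 1.219 in → 1.5 × 1.219 × 0.5 × 65 = 59.41 → r_n = 59.41 kips.
Interior bolts: l_c = 3 − 0.8125 = 2.188 in → 1.5 × 2.188 × 0.5 × 65 = 106.6 → r_n = 73.12 kips.
R_n = 2 × 59.41 + 8 × 73.12 = 703.8 kips.
Design strength φR_n = 0.75 × 703.8 = 528 kips.

528 kips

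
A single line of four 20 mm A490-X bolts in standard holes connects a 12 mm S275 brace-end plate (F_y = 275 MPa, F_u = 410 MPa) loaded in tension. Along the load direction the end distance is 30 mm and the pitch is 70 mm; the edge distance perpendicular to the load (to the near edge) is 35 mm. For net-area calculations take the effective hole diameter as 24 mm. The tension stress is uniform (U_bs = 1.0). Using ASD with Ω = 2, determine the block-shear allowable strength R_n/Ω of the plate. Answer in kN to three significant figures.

287 kN

Shear plane L_v = 30 + 3·70 = 240 mm; A_gv = 240 × 12 = 2880 mm².
A_nv = (240 − 3.5·24) × 12 = 1872 mm².
A_nt = (35 − 0.5·24) × 12 = 276 mm².
0.6 F_u A_nv = 460.5 kN; 0.6 F_y A_gv = 475.2 kN → shear rupture governs the shear term.
R_n = 460.5 + 1.0 × 410 × 276 / 1000 = 573.7 kN.
Allowable strength R_n/Ω = 573.7 / 2 = 287 kN.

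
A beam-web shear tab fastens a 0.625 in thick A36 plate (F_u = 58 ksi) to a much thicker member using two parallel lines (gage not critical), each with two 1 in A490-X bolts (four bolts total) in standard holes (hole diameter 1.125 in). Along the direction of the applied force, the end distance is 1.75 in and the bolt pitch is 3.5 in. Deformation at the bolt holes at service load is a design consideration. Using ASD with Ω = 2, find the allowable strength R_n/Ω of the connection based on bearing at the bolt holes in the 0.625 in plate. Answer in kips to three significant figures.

139 kips

Per bolt r_n = 1.2 l_c t F_u ≤ 2.4 d t F_u; upper limit = 2.4 × 1 × 0.625 × 58 = 87 kips.
Edge bolt: l_c = 1.75 − 1.125/2 = 1.188 in → 1.2 × 1.188 × 0.625 × 58 = 51.66 → r_n = 51.66 kips.
Interior bolts: l_c = 3.5 − 1.125 = 2.375 in → 1.2 × 2.375 × 0.625 × 58 = 103.3 → r_n = 87 kips.
R_n = 2 × 51.66 + 2 × 87 = 277.3 kips.
Allowable strength R_n/Ω = 277.3 / 2 = 139 kips.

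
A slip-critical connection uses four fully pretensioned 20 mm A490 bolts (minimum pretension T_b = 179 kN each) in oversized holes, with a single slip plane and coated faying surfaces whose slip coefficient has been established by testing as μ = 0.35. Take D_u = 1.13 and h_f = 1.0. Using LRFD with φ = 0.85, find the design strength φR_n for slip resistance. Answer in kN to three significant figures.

R_n = μ · D_u · h_f · T_b · n_s · n_b = 0.35 × 1.13 × 1.0 × 179 × 1 × 4 = 283.2 kN.
Design strength φR_n = 0.85 × 283.2 = 241 kN.

241 kN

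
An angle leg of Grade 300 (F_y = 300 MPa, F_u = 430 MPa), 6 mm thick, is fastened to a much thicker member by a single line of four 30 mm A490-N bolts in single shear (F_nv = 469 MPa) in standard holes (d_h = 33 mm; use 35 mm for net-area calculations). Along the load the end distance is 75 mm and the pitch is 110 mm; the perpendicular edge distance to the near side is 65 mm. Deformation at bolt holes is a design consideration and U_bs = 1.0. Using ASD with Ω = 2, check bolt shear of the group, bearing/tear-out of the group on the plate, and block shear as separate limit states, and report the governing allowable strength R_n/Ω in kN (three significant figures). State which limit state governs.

Bolt shear: A_b = π·30²/4 = 706.9 mm²; R_n = 469 × 706.9 × 4 × 1 / 1000 = 1326 kN → 1326 / 2 = 663 kN.
Bearing: edge l_c = 58.5, r_n = 181.1 kN; interior l_c = 77, r_n = 185.8 kN; R_n = 181.1 + 3·185.8 = 738.4 kN → 369 kN.
Block shear: A_gv = 2430, A_nv = 1695, A_nt = 285 mm²; R_n = min(0.6F_uA_nv, 0.6F_yA_gv) + U_bs·F_u·A_nt = 559.9 kN → 280 kN.
Block shear governs: 280 kN.

280 kN (block shear governs)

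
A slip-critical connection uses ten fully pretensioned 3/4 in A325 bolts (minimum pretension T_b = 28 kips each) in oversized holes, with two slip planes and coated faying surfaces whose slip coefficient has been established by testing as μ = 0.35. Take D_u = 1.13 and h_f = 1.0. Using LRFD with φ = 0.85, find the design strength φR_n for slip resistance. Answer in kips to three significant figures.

188 kips

R_n = μ · D_u · h_f · T_b · n_s · n_b = 0.35 × 1.13 × 1.0 × 28 × 2 × 10 = 221.5 kips.
Design strength φR_n = 0.85 × 221.5 = 188 kips.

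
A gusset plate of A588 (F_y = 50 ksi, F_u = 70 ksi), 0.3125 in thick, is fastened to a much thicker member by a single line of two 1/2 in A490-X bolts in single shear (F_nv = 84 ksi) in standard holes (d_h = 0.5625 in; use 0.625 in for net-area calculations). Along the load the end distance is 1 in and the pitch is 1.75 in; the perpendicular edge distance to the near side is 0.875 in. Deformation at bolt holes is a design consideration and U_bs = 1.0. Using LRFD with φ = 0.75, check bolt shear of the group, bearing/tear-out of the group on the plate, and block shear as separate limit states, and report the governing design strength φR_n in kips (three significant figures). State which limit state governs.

24.7 kips (bolt shear governs)

Bolt shear: A_b = π·0.5²/4 = 0.1963 in²; R_n = 84 × 0.1963 × 2 × 1 = 32.99 kips → 0.75 × 32.99 = 24.7 kips.
Bearing: edge l_c = 0.7188, r_n = 18.87 kips; interior l_c = 1.188, r_n = 26.25 kips; R_n = 18.87 + 1·26.25 = 45.12 kips → 33.8 kips.
Block shear: A_gv = 0.8594, A_nv = 0.5664, A_nt = 0.1758 in²; R_n = min(0.6F_uA_nv, 0.6F_yA_gv) + U_bs·F_u·A_nt = 36.09 kips → 27.1 kips.
Bolt shear governs: 24.7 kips.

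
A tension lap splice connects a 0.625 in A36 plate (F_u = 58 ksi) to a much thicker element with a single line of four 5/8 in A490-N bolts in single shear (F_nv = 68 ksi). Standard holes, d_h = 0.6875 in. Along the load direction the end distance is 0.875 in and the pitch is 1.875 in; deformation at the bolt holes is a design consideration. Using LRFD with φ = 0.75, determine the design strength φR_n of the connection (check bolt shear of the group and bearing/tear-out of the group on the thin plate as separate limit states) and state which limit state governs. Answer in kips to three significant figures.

Bolt shear: A_b = π·0.625²/4 = 0.3068 in²; R_n = 68 × 0.3068 × 4 × 1 = 83.45 kips → 0.75 × 83.45 = 62.6 kips.
Bearing (1.2 l_c t F_u ≤ 2.4 d t F_u): upper limit = 2.4·0.625·0.625·58 = 54.38 kips.
  Edge l_c = 0.875 − 0.6875/2 = 0.5312 → r_n = 23.11 kips; interior l_c = 1.875 − 0.6875 = 1.188 → r_n = 51.66 kips.
  R_n,bearing = 1·23.11 + 3·51.66 = 178.1 kips → 0.75 × 178.1 = 134 kips.
Bolt shear governs: 62.6 kips.

62.6 kips (bolt shear governs)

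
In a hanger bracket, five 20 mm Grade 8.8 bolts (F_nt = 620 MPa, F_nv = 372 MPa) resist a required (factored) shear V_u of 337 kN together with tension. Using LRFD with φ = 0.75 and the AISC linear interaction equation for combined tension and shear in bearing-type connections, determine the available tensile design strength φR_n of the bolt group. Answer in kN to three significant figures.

388 kN

A_b = π·20²/4 = 314.2 mm²; f_rv = 337 × 1000 / (5 × 314.2) = 214.5 MPa.
F'_nt = 1.3 F_nt − (F_nt / φF_nv) f_rv = 1.3·620 − (620/(0.75·372))·214.5 = 329.2 MPa, capped at F_nt → F'_nt = 329.2 MPa.
R_n = F'_nt · A_b · n = 329.2 × 314.2 × 5 / 1000 = 517.2 kN.
Design strength φR_n = 0.75 × 517.2 = 388 kN.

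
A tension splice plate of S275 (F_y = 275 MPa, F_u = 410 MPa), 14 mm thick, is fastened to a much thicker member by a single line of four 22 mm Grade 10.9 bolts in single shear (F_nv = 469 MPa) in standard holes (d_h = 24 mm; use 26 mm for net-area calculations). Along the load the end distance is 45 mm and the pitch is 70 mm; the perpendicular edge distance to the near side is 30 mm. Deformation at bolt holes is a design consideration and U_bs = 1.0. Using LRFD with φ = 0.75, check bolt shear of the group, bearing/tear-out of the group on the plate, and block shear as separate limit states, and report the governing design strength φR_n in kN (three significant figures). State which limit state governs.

Bolt shear: A_b = π·22²/4 = 380.1 mm²; R_n = 469 × 380.1 × 4 × 1 / 1000 = 713.1 kN → 0.75 × 713.1 = 535 kN.
Bearing: edge l_c = 33, r_n = 227.3 kN; interior l_c = 46, r_n = 303.1 kN; R_n = 227.3 + 3·303.1 = 1137 kN → 852 kN.
Block shear: A_gv = 3570, A_nv = 2296, A_nt = 238 mm²; R_n = min(0.6F_uA_nv, 0.6F_yA_gv) + U_bs·F_u·A_nt = 662.4 kN → 497 kN.
Block shear governs: 497 kN.

497 kN (block shear governs)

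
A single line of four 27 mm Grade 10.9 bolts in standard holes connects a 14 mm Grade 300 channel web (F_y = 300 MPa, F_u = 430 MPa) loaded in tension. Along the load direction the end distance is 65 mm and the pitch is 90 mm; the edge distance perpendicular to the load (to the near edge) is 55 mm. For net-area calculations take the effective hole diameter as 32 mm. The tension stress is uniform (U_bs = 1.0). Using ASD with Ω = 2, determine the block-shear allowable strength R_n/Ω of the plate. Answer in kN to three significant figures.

Shear plane L_v = 65 + 3·90 = 335 mm; A_gv = 335 × 14 = 4690 mm².
A_nv = (335 − 3.5·32) × 14 = 3122 mm².
A_nt = (55 − 0.5·32) × 14 = 546 mm².
0.6 F_u A_nv = 805.5 kN; 0.6 F_y A_gv = 844.2 kN → shear rupture governs the shear term.
R_n = 805.5 + 1.0 × 430 × 546 / 1000 = 1040 kN.
Allowable strength R_n/Ω = 1040 / 2 = 520 kN.

520 kN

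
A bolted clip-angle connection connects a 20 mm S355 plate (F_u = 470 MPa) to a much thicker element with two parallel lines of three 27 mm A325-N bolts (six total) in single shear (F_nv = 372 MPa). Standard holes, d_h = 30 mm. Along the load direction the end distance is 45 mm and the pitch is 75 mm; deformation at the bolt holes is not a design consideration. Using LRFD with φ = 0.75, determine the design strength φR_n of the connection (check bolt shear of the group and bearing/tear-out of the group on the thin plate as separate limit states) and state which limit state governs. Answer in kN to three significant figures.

Bolt shear: A_b = π·27²/4 = 572.6 mm²; R_n = 372 × 572.6 × 6 × 1 / 1000 = 1278 kN → 0.75 × 1278 = 958 kN.
Bearing (1.5 l_c t F_u ≤ 3.0 d t F_u): upper limit = 3.0·27·20·470 / 1000 = 761.4 kN.
  Edge l_c = 45 − 30/2 = 30 → r_n = 423 kN; interior l_c = 75 − 30 = 45 → r_n = 634.5 kN.
  R_n,bearing = 2·423 + 4·634.5 = 3384 kN → 0.75 × 3384 = 2540 kN.
Bolt shear governs: 958 kN.

958 kN (bolt shear governs)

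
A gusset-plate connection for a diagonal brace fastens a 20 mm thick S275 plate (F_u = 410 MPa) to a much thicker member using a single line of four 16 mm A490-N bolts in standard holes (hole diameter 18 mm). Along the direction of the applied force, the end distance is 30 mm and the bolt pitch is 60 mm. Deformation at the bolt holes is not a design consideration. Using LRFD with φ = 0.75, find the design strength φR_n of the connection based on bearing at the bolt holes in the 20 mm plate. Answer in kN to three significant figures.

Per bolt r_n = 1.5 l_c t F_u ≤ 3.0 d t F_u; upper limit = 3.0 × 16 × 20 × 410 / 1000 = 393.6 kN.
Edge bolt: l_c = 30 − 18/2 = 21 mm → 1.5 × 21 × 20 × 410 / 1000 = 258.3 → r_n = 258.3 kN.
Interior bolts: l_c = 60 − 18 = 42 mm → 1.5 × 42 × 20 × 410 / 1000 = 516.6 → r_n = 393.6 kN.
R_n = 1 × 258.3 + 3 × 393.6 = 1439 kN.
Design strength φR_n = 0.75 × 1439 = 1080 kN.

1080 kN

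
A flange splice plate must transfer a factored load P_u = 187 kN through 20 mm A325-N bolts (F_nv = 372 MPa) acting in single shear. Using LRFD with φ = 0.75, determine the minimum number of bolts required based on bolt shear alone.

3 bolts

A_b = π·20²/4 = 314.2 mm².
Per-bolt design strength φR_n = 0.75 × 372 × 314.2 × 1 / 1000 = 87.65 kN.
n ≥ 187 / 87.65 = 2.133 → use 3 bolts.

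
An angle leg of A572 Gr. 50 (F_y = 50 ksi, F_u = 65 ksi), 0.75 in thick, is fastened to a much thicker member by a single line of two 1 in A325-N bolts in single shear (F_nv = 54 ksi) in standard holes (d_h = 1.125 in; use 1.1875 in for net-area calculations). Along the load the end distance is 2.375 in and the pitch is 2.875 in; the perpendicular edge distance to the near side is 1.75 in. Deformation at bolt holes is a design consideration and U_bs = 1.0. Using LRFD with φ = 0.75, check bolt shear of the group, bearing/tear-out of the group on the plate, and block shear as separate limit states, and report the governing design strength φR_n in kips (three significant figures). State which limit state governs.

Bolt shear: A_b = π·1²/4 = 0.7854 in²; R_n = 54 × 0.7854 × 2 × 1 = 84.82 kips → 0.75 × 84.82 = 63.6 kips.
Bearing: edge l_c = 1.812, r_n = 106 kips; interior l_c = 1.75, r_n = 102.4 kips; R_n = 106 + 1·102.4 = 208.4 kips → 156 kips.
Block shear: A_gv = 3.938, A_nv = 2.602, A_nt = 0.8672 in²; R_n = min(0.6F_uA_nv, 0.6F_yA_gv) + U_bs·F_u·A_nt = 157.8 kips → 118 kips.
Bolt shear governs: 63.6 kips.

63.6 kips (bolt shear governs)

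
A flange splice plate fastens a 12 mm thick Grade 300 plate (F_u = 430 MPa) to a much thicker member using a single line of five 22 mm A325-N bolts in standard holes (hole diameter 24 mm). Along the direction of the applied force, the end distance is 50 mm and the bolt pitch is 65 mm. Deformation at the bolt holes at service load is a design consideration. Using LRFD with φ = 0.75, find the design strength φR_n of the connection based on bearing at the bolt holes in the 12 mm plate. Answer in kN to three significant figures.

Per bolt r_n = 1.2 l_c t F_u ≤ 2.4 d t F_u; upper limit = 2.4 × 22 × 12 × 430 / 1000 = 272.4 kN.
Edge bolt: l_c = 50 − 24/2 = 38 mm → 1.2 × 38 × 12 × 430 / 1000 = 235.3 → r_n = 235.3 kN.
Interior bolts: l_c = 65 − 24 = 41 mm → 1.2 × 41 × 12 × 430 / 1000 = 253.9 → r_n = 253.9 kN.
R_n = 1 × 235.3 + 4 × 253.9 = 1251 kN.
Design strength φR_n = 0.75 × 1251 = 938 kN.

938 kN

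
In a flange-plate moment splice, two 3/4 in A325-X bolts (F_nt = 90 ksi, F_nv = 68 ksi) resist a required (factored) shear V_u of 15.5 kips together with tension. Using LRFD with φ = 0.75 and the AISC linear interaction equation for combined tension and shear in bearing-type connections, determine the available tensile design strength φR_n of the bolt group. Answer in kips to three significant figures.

A_b = π·0.75²/4 = 0.4418 in²; f_rv = 15.5 / (2 × 0.4418) = 17.54 ksi.
F'_nt = 1.3 F_nt − (F_nt / φF_nv) f_rv = 1.3·90 − (90/(0.75·68))·17.54 = 86.04 ksi, capped at F_nt → F'_nt = 86.04 ksi.
R_n = F'_nt · A_b · n = 86.04 × 0.4418 × 2 = 76.03 kips.
Design strength φR_n = 0.75 × 76.03 = 57 kips.

57 kips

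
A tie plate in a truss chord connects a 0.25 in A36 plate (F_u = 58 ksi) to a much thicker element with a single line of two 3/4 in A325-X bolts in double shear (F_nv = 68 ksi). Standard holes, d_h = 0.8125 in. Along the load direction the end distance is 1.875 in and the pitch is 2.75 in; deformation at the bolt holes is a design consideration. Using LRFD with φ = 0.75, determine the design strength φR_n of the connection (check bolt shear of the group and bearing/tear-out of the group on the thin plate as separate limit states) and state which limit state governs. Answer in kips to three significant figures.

Bolt shear: A_b = π·0.75²/4 = 0.4418 in²; R_n = 68 × 0.4418 × 2 × 2 = 120.2 kips → 0.75 × 120.2 = 90.1 kips.
Bearing (1.2 l_c t F_u ≤ 2.4 d t F_u): upper limit = 2.4·0.75·0.25·58 = 26.1 kips.
  Edge l_c = 1.875 − 0.8125/2 = 1.469 → r_n = 25.56 kips; interior l_c = 2.75 − 0.8125 = 1.938 → r_n = 26.1 kips.
  R_n,bearing = 1·25.56 + 1·26.1 = 51.66 kips → 0.75 × 51.66 = 38.7 kips.
Bearing governs: 38.7 kips.

38.7 kips (bearing governs)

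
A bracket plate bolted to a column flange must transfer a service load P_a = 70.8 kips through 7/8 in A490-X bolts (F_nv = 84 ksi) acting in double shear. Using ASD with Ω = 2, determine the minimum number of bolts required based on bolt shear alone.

A_b = π·0.875²/4 = 0.6013 in².
Per-bolt allowable strength R_n/Ω = 84 × 0.6013 × 2 / 2 = 50.51 kips.
n ≥ 70.8 / 50.51 = 1.402 → use 2 bolts.

2 bolts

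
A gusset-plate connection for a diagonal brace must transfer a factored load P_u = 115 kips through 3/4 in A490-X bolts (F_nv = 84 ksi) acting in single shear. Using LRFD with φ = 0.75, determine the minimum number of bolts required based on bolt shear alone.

5 bolts

A_b = π·0.75²/4 = 0.4418 in².
Per-bolt design strength φR_n = 0.75 × 84 × 0.4418 × 1 = 27.83 kips.
n ≥ 115 / 27.83 = 4.132 → use 5 bolts.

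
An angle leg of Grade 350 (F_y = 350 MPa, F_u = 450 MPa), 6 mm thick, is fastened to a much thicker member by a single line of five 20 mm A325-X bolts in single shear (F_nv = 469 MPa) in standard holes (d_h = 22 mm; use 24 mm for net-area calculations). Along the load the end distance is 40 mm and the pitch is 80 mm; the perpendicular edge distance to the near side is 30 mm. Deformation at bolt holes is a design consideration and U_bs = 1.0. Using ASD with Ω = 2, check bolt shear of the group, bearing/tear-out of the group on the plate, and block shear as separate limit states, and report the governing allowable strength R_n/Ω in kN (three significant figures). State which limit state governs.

Bolt shear: A_b = π·20²/4 = 314.2 mm²; R_n = 469 × 314.2 × 5 × 1 / 1000 = 736.7 kN → 736.7 / 2 = 368 kN.
Bearing: edge l_c = 29, r_n = 93.96 kN; interior l_c = 58, r_n = 129.6 kN; R_n = 93.96 + 4·129.6 = 612.4 kN → 306 kN.
Block shear: A_gv = 2160, A_nv = 1512, A_nt = 108 mm²; R_n = min(0.6F_uA_nv, 0.6F_yA_gv) + U_bs·F_u·A_nt = 456.8 kN → 228 kN.
Block shear governs: 228 kN.

228 kN (block shear governs)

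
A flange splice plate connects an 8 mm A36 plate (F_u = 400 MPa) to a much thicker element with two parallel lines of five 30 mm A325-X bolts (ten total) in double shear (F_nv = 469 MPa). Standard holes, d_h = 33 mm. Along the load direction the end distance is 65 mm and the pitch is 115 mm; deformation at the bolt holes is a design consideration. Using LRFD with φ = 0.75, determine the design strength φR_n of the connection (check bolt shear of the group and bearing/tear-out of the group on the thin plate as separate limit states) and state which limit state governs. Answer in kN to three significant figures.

1660 kN (bearing governs)

Bolt shear: A_b = π·30²/4 = 706.9 mm²; R_n = 469 × 706.9 × 10 × 2 / 1000 = 6630 kN → 0.75 × 6630 = 4970 kN.
Bearing (1.2 l_c t F_u ≤ 2.4 d t F_u): upper limit = 2.4·30·8·400 / 1000 = 230.4 kN.
  Edge l_c = 65 − 33/2 = 48.5 → r_n = 186.2 kN; interior l_c = 115 − 33 = 82 → r_n = 230.4 kN.
  R_n,bearing = 2·186.2 + 8·230.4 = 2216 kN → 0.75 × 2216 = 1660 kN.
Bearing governs: 1660 kN.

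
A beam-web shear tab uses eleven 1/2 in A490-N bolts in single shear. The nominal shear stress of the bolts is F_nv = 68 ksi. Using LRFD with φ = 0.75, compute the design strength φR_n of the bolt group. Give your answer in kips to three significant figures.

A_b = π × 0.5² / 4 = 0.1963 in².
R_n = F_nv · A_b · n · n_s = 68 × 0.1963 × 11 × 1 = 146.9 kips.
Design strength φR_n = 0.75 × 146.9 = 110 kips.

110 kips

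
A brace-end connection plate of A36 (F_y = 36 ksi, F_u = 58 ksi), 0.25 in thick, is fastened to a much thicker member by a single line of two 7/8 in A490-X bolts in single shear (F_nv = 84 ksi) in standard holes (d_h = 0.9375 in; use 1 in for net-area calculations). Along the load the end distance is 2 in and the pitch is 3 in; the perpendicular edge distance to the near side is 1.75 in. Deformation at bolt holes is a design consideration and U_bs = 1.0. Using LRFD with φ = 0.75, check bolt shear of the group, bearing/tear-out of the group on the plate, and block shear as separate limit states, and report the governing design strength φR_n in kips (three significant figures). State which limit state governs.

Bolt shear: A_b = π·0.875²/4 = 0.6013 in²; R_n = 84 × 0.6013 × 2 × 1 = 101 kips → 0.75 × 101 = 75.8 kips.
Bearing: edge l_c = 1.531, r_n = 26.64 kips; interior l_c = 2.062, r_n = 30.45 kips; R_n = 26.64 + 1·30.45 = 57.09 kips → 42.8 kips.
Block shear: A_gv = 1.25, A_nv = 0.875, A_nt = 0.3125 in²; R_n = min(0.6F_uA_nv, 0.6F_yA_gv) + U_bs·F_u·A_nt = 45.12 kips → 33.8 kips.
Block shear governs: 33.8 kips.

33.8 kips (block shear governs)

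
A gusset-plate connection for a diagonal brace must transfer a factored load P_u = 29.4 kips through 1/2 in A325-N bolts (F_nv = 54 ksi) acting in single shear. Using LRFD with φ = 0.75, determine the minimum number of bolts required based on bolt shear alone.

4 bolts

A_b = π·0.5²/4 = 0.1963 in².
Per-bolt design strength φR_n = 0.75 × 54 × 0.1963 × 1 = 7.952 kips.
n ≥ 29.4 / 7.952 = 3.697 → use 4 bolts.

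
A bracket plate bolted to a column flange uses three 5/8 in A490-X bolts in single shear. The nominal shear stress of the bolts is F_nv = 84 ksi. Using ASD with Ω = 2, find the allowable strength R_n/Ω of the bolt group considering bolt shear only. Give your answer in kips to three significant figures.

A_b = π × 0.625² / 4 = 0.3068 in².
R_n = F_nv · A_b · n · n_s = 84 × 0.3068 × 3 × 1 = 77.31 kips.
Allowable strength R_n/Ω = 77.31 / 2 = 38.7 kips.

38.7 kips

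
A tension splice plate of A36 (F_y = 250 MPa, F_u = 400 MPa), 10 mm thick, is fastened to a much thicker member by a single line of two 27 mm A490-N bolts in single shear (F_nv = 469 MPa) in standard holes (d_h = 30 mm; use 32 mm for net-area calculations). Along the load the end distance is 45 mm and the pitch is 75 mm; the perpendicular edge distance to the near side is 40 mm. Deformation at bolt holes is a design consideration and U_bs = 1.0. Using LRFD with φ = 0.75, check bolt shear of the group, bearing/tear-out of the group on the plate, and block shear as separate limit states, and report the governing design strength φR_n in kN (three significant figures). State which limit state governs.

Bolt shear: A_b = π·27²/4 = 572.6 mm²; R_n = 469 × 572.6 × 2 × 1 / 1000 = 537.1 kN → 0.75 × 537.1 = 403 kN.
Bearing: edge l_c = 30, r_n = 144 kN; interior l_c = 45, r_n = 216 kN; R_n = 144 + 1·216 = 360 kN → 270 kN.
Block shear: A_gv = 1200, A_nv = 720, A_nt = 240 mm²; R_n = min(0.6F_uA_nv, 0.6F_yA_gv) + U_bs·F_u·A_nt = 268.8 kN → 202 kN.
Block shear governs: 202 kN.

202 kN (block shear governs)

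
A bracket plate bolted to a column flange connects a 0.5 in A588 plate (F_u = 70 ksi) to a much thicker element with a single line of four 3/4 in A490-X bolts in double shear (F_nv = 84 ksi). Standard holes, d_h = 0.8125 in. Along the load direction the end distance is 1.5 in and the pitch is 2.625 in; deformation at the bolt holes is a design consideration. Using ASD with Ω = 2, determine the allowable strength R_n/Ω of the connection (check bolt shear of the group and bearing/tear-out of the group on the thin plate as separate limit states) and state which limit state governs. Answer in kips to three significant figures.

Bolt shear: A_b = π·0.75²/4 = 0.4418 in²; R_n = 84 × 0.4418 × 4 × 2 = 296.9 kips → 296.9 / 2 = 148 kips.
Bearing (1.2 l_c t F_u ≤ 2.4 d t F_u): upper limit = 2.4·0.75·0.5·70 = 63 kips.
  Edge l_c = 1.5 − 0.8125/2 = 1.094 → r_n = 45.94 kips; interior l_c = 2.625 − 0.8125 = 1.812 → r_n = 63 kips.
  R_n,bearing = 1·45.94 + 3·63 = 234.9 kips → 234.9 / 2 = 117 kips.
Bearing governs: 117 kips.

117 kips (bearing governs)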